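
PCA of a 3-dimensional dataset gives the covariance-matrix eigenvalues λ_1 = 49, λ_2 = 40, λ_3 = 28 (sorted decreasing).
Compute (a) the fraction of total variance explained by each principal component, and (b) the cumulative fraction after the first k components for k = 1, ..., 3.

Step 1 — total variance = trace(Sigma) = Σ λ_i = 49 + 40 + 28 = 117.

Step 2 — fraction explained by component i = λ_i / Σ λ:
  PC1: 49/117 = 0.4188
  PC2: 40/117 = 0.3419
  PC3: 28/117 = 0.2393

Step 3 — cumulative fraction after k components = (λ_1 + ... + λ_k) / Σ λ:
  k = 1: 49/117 = 0.4188
  k = 2: (49 + 40)/117 = 89/117 = 0.7607
  k = 3: (49 + 40 + 28)/117 = 117/117 = 1

Summary (fraction, with percent):

explained: PC1 0.4188 (41.88%), PC2 0.3419 (34.19%), PC3 0.2393 (23.93%);  cumulative: 0.4188, 0.7607, 1


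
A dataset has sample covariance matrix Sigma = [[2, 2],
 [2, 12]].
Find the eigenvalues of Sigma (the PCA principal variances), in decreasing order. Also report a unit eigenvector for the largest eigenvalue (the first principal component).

Step 1 — characteristic polynomial of 2×2 Sigma:
  det(Sigma - λI) = λ² - trace · λ + det = 0.
  trace = 2 + 12 = 14, det = 2·12 - (2)² = 20.
Step 2 — discriminant:
  Δ = trace² - 4·det = 196 - 80 = 116.
Step 3 — eigenvalues:
  λ = (trace ± √Δ)/2 = (14 ± 10.7703)/2,
  λ_1 = 12.3852,  λ_2 = 1.6148.

Step 4 — unit eigenvector for λ_1: solve (Sigma - λ_1 I)v = 0. First row:
  (2 - 12.3852)·v_x + (2)·v_y = 0, i.e. (-10.3852)·v_x + (2)·v_y = 0,
  so v ∝ (b, λ_1 - a) = (2, 10.3852) = u.
  ||u|| = √((2)² + (10.3852)²) = √(111.8516) ≈ 10.576,
  v_1 = u/||u|| ≈ (0.1891, 0.982) (||v_1|| = 1).

λ_1 = 12.3852,  λ_2 = 1.6148;  v_1 ≈ (0.1891, 0.982)


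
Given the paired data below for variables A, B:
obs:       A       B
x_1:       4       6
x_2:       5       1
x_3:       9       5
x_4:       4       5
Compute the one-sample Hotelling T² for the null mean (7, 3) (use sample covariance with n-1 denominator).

Step 1 — sample mean vector:
  mean(A) = (4 + 5 + 9 + 4) / 4 = 22/4 = 5.5
  mean(B) = (6 + 1 + 5 + 5) / 4 = 17/4 = 4.25
  x̄ = (5.5, 4.25),  deviation x̄ - mu_0 = (5.5, 4.25) - (7, 3) = (-1.5, 1.25).

Step 2 — sample covariance matrix, S[i,j] = (1/(n-1)) · Σ_k (x_{k,i} - mean_i) · (x_{k,j} - mean_j), divisor n-1 = 3:
  S[A,A] = ((-1.5)·(-1.5) + (-0.5)·(-0.5) + (3.5)·(3.5) + (-1.5)·(-1.5)) / 3 = 17/3 = 5.6667
  S[A,B] = ((-1.5)·(1.75) + (-0.5)·(-3.25) + (3.5)·(0.75) + (-1.5)·(0.75)) / 3 = 0.5/3 = 0.1667
  S[B,B] = ((1.75)·(1.75) + (-3.25)·(-3.25) + (0.75)·(0.75) + (0.75)·(0.75)) / 3 = 14.75/3 = 4.9167
  S = [[5.6667, 0.1667],
 [0.1667, 4.9167]].

Step 3 — invert S. det(S) = 5.6667·4.9167 - (0.1667)² = 27.8333.
  S^{-1} = (1/det) · [[d, -b], [-b, a]] = [[0.1766, -0.006],
 [-0.006, 0.2036]].

Step 4 — quadratic form (x̄ - mu_0)^T · S^{-1} · (x̄ - mu_0):
  S^{-1} · (x̄ - mu_0) = (-0.2725, 0.2635),
  (x̄ - mu_0)^T · [...] = (-1.5)·(-0.2725) + (1.25)·(0.2635) = 0.738.

Step 5 — scale by n: T² = 4 · 0.738 = 2.9521.

T² ≈ 2.9521


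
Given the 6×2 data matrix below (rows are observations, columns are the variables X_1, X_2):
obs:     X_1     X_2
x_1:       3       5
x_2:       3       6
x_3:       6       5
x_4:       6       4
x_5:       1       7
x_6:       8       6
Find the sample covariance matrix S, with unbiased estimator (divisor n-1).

Step 1 — column means:
  mean(X_1) = (3 + 3 + 6 + 6 + 1 + 8) / 6 = 27/6 = 4.5
  mean(X_2) = (5 + 6 + 5 + 4 + 7 + 6) / 6 = 33/6 = 5.5

Step 2 — sample covariance S[i,j] = (1/(n-1)) · Σ_k (x_{k,i} - mean_i) · (x_{k,j} - mean_j), with n-1 = 5.
  S[X_1,X_1] = ((-1.5)·(-1.5) + (-1.5)·(-1.5) + (1.5)·(1.5) + (1.5)·(1.5) + (-3.5)·(-3.5) + (3.5)·(3.5)) / 5 = 33.5/5 = 6.7
  S[X_1,X_2] = ((-1.5)·(-0.5) + (-1.5)·(0.5) + (1.5)·(-0.5) + (1.5)·(-1.5) + (-3.5)·(1.5) + (3.5)·(0.5)) / 5 = -6.5/5 = -1.3
  S[X_2,X_2] = ((-0.5)·(-0.5) + (0.5)·(0.5) + (-0.5)·(-0.5) + (-1.5)·(-1.5) + (1.5)·(1.5) + (0.5)·(0.5)) / 5 = 5.5/5 = 1.1

S is symmetric (S[j,i] = S[i,j]). Assembling:

S = [[6.7, -1.3],
 [-1.3, 1.1]]


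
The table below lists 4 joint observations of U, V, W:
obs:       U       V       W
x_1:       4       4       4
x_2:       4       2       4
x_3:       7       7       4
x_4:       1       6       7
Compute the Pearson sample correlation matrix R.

Step 1 — column means:
  mean(U) = (4 + 4 + 7 + 1) / 4 = 16/4 = 4
  mean(V) = (4 + 2 + 7 + 6) / 4 = 19/4 = 4.75
  mean(W) = (4 + 4 + 4 + 7) / 4 = 19/4 = 4.75

Step 2 — sample variances and covariances s[i,j] = (1/(n-1)) · Σ_k (x_{k,i} - mean_i) · (x_{k,j} - mean_j), with n-1 = 3:
  s[U,U] = ((0)·(0) + (0)·(0) + (3)·(3) + (-3)·(-3)) / 3 = 18/3 = 6
  s[U,V] = ((0)·(-0.75) + (0)·(-2.75) + (3)·(2.25) + (-3)·(1.25)) / 3 = 3/3 = 1
  s[U,W] = ((0)·(-0.75) + (0)·(-0.75) + (3)·(-0.75) + (-3)·(2.25)) / 3 = -9/3 = -3
  s[V,V] = ((-0.75)·(-0.75) + (-2.75)·(-2.75) + (2.25)·(2.25) + (1.25)·(1.25)) / 3 = 14.75/3 = 4.9167
  s[V,W] = ((-0.75)·(-0.75) + (-2.75)·(-0.75) + (2.25)·(-0.75) + (1.25)·(2.25)) / 3 = 3.75/3 = 1.25
  s[W,W] = ((-0.75)·(-0.75) + (-0.75)·(-0.75) + (-0.75)·(-0.75) + (2.25)·(2.25)) / 3 = 6.75/3 = 2.25
  Sample standard deviations s_i = √(s[i,i]):
  s(U) = √(6) = 2.4495
  s(V) = √(4.9167) = 2.2174
  s(W) = √(2.25) = 1.5

Step 3 — r_{ij} = s_{ij} / (s_i · s_j):
  r[U,U] = 1 (diagonal).
  r[U,V] = 1 / (2.4495 · 2.2174) = 1 / 5.4314 = 0.1841
  r[U,W] = -3 / (2.4495 · 1.5) = -3 / 3.6742 = -0.8165
  r[V,V] = 1 (diagonal).
  r[V,W] = 1.25 / (2.2174 · 1.5) = 1.25 / 3.326 = 0.3758
  r[W,W] = 1 (diagonal).

R is symmetric with unit diagonal. Assembling:

R = [[1, 0.1841, -0.8165],
 [0.1841, 1, 0.3758],
 [-0.8165, 0.3758, 1]]


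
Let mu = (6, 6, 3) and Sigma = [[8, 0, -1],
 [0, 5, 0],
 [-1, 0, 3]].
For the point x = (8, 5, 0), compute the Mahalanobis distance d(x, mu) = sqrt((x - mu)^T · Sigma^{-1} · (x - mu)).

Step 1 — centre the observation: (x - mu) = (2, -1, -3).

Step 2 — invert Sigma (cofactor / det for 3×3, or solve directly):
  Sigma^{-1} = [[0.1304, 0, 0.0435],
 [0, 0.2, 0],
 [0.0435, 0, 0.3478]].

Step 3 — form the quadratic (x - mu)^T · Sigma^{-1} · (x - mu):
  Sigma^{-1} · (x - mu) = (0.1304, -0.2, -0.9565).
  (x - mu)^T · [Sigma^{-1} · (x - mu)] = (2)·(0.1304) + (-1)·(-0.2) + (-3)·(-0.9565) = 3.3304.

Step 4 — take square root: d = √(3.3304) ≈ 1.8249.

d(x, mu) = √(3.3304) ≈ 1.8249


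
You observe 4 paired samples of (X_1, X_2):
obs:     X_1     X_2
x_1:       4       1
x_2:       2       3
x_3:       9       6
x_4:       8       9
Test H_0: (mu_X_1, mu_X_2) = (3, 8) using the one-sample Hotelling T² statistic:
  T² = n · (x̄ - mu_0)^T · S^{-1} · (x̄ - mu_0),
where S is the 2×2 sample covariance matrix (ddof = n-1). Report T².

Step 1 — sample mean vector:
  mean(X_1) = (4 + 2 + 9 + 8) / 4 = 23/4 = 5.75
  mean(X_2) = (1 + 3 + 6 + 9) / 4 = 19/4 = 4.75
  x̄ = (5.75, 4.75),  deviation x̄ - mu_0 = (5.75, 4.75) - (3, 8) = (2.75, -3.25).

Step 2 — sample covariance matrix, S[i,j] = (1/(n-1)) · Σ_k (x_{k,i} - mean_i) · (x_{k,j} - mean_j), divisor n-1 = 3:
  S[X_1,X_1] = ((-1.75)·(-1.75) + (-3.75)·(-3.75) + (3.25)·(3.25) + (2.25)·(2.25)) / 3 = 32.75/3 = 10.9167
  S[X_1,X_2] = ((-1.75)·(-3.75) + (-3.75)·(-1.75) + (3.25)·(1.25) + (2.25)·(4.25)) / 3 = 26.75/3 = 8.9167
  S[X_2,X_2] = ((-3.75)·(-3.75) + (-1.75)·(-1.75) + (1.25)·(1.25) + (4.25)·(4.25)) / 3 = 36.75/3 = 12.25
  S = [[10.9167, 8.9167],
 [8.9167, 12.25]].

Step 3 — invert S. det(S) = 10.9167·12.25 - (8.9167)² = 54.2222.
  S^{-1} = (1/det) · [[d, -b], [-b, a]] = [[0.2259, -0.1644],
 [-0.1644, 0.2013]].

Step 4 — quadratic form (x̄ - mu_0)^T · S^{-1} · (x̄ - mu_0):
  S^{-1} · (x̄ - mu_0) = (1.1557, -1.1066),
  (x̄ - mu_0)^T · [...] = (2.75)·(1.1557) + (-3.25)·(-1.1066) = 6.7746.

Step 5 — scale by n: T² = 4 · 6.7746 = 27.0984.

T² ≈ 27.0984


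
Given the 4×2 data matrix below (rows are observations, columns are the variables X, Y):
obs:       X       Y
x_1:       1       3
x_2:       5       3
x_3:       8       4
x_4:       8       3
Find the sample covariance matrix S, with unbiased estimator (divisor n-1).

Step 1 — column means:
  mean(X) = (1 + 5 + 8 + 8) / 4 = 22/4 = 5.5
  mean(Y) = (3 + 3 + 4 + 3) / 4 = 13/4 = 3.25

Step 2 — sample covariance S[i,j] = (1/(n-1)) · Σ_k (x_{k,i} - mean_i) · (x_{k,j} - mean_j), with n-1 = 3.
  S[X,X] = ((-4.5)·(-4.5) + (-0.5)·(-0.5) + (2.5)·(2.5) + (2.5)·(2.5)) / 3 = 33/3 = 11
  S[X,Y] = ((-4.5)·(-0.25) + (-0.5)·(-0.25) + (2.5)·(0.75) + (2.5)·(-0.25)) / 3 = 2.5/3 = 0.8333
  S[Y,Y] = ((-0.25)·(-0.25) + (-0.25)·(-0.25) + (0.75)·(0.75) + (-0.25)·(-0.25)) / 3 = 0.75/3 = 0.25

S is symmetric (S[j,i] = S[i,j]). Assembling:

S = [[11, 0.8333],
 [0.8333, 0.25]]


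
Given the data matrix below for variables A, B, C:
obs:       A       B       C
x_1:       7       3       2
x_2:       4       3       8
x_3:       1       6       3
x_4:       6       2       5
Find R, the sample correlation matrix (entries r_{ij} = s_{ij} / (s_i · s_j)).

Step 1 — column means:
  mean(A) = (7 + 4 + 1 + 6) / 4 = 18/4 = 4.5
  mean(B) = (3 + 3 + 6 + 2) / 4 = 14/4 = 3.5
  mean(C) = (2 + 8 + 3 + 5) / 4 = 18/4 = 4.5

Step 2 — sample variances and covariances s[i,j] = (1/(n-1)) · Σ_k (x_{k,i} - mean_i) · (x_{k,j} - mean_j), with n-1 = 3:
  s[A,A] = ((2.5)·(2.5) + (-0.5)·(-0.5) + (-3.5)·(-3.5) + (1.5)·(1.5)) / 3 = 21/3 = 7
  s[A,B] = ((2.5)·(-0.5) + (-0.5)·(-0.5) + (-3.5)·(2.5) + (1.5)·(-1.5)) / 3 = -12/3 = -4
  s[A,C] = ((2.5)·(-2.5) + (-0.5)·(3.5) + (-3.5)·(-1.5) + (1.5)·(0.5)) / 3 = -2/3 = -0.6667
  s[B,B] = ((-0.5)·(-0.5) + (-0.5)·(-0.5) + (2.5)·(2.5) + (-1.5)·(-1.5)) / 3 = 9/3 = 3
  s[B,C] = ((-0.5)·(-2.5) + (-0.5)·(3.5) + (2.5)·(-1.5) + (-1.5)·(0.5)) / 3 = -5/3 = -1.6667
  s[C,C] = ((-2.5)·(-2.5) + (3.5)·(3.5) + (-1.5)·(-1.5) + (0.5)·(0.5)) / 3 = 21/3 = 7
  Sample standard deviations s_i = √(s[i,i]):
  s(A) = √(7) = 2.6458
  s(B) = √(3) = 1.7321
  s(C) = √(7) = 2.6458

Step 3 — r_{ij} = s_{ij} / (s_i · s_j):
  r[A,A] = 1 (diagonal).
  r[A,B] = -4 / (2.6458 · 1.7321) = -4 / 4.5826 = -0.8729
  r[A,C] = -0.6667 / (2.6458 · 2.6458) = -0.6667 / 7 = -0.0952
  r[B,B] = 1 (diagonal).
  r[B,C] = -1.6667 / (1.7321 · 2.6458) = -1.6667 / 4.5826 = -0.3637
  r[C,C] = 1 (diagonal).

R is symmetric with unit diagonal. Assembling:

R = [[1, -0.8729, -0.0952],
 [-0.8729, 1, -0.3637],
 [-0.0952, -0.3637, 1]]


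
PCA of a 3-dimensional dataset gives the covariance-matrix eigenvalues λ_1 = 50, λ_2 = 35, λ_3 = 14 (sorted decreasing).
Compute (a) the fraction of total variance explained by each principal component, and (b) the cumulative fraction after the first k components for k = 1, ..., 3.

Step 1 — total variance = trace(Sigma) = Σ λ_i = 50 + 35 + 14 = 99.

Step 2 — fraction explained by component i = λ_i / Σ λ:
  PC1: 50/99 = 0.5051
  PC2: 35/99 = 0.3535
  PC3: 14/99 = 0.1414

Step 3 — cumulative fraction after k components = (λ_1 + ... + λ_k) / Σ λ:
  k = 1: 50/99 = 0.5051
  k = 2: (50 + 35)/99 = 85/99 = 0.8586
  k = 3: (50 + 35 + 14)/99 = 99/99 = 1

Summary (fraction, with percent):

explained: PC1 0.5051 (50.51%), PC2 0.3535 (35.35%), PC3 0.1414 (14.14%);  cumulative: 0.5051, 0.8586, 1


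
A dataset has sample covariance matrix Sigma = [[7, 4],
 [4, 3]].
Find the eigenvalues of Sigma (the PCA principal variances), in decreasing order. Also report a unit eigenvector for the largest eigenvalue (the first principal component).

Step 1 — characteristic polynomial of 2×2 Sigma:
  det(Sigma - λI) = λ² - trace · λ + det = 0.
  trace = 7 + 3 = 10, det = 7·3 - (4)² = 5.
Step 2 — discriminant:
  Δ = trace² - 4·det = 100 - 20 = 80.
Step 3 — eigenvalues:
  λ = (trace ± √Δ)/2 = (10 ± 8.9443)/2,
  λ_1 = 9.4721,  λ_2 = 0.5279.

Step 4 — unit eigenvector for λ_1: solve (Sigma - λ_1 I)v = 0. First row:
  (7 - 9.4721)·v_x + (4)·v_y = 0, i.e. (-2.4721)·v_x + (4)·v_y = 0,
  so v ∝ (b, λ_1 - a) = (4, 2.4721) = u.
  ||u|| = √((4)² + (2.4721)²) = √(22.1115) ≈ 4.7023,
  v_1 = u/||u|| ≈ (0.8507, 0.5257) (||v_1|| = 1).

λ_1 = 9.4721,  λ_2 = 0.5279;  v_1 ≈ (0.8507, 0.5257)


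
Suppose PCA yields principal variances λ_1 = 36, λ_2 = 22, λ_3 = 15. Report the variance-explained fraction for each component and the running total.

Step 1 — total variance = trace(Sigma) = Σ λ_i = 36 + 22 + 15 = 73.

Step 2 — fraction explained by component i = λ_i / Σ λ:
  PC1: 36/73 = 0.4932
  PC2: 22/73 = 0.3014
  PC3: 15/73 = 0.2055

Step 3 — cumulative fraction after k components = (λ_1 + ... + λ_k) / Σ λ:
  k = 1: 36/73 = 0.4932
  k = 2: (36 + 22)/73 = 58/73 = 0.7945
  k = 3: (36 + 22 + 15)/73 = 73/73 = 1

Summary (fraction, with percent):

explained: PC1 0.4932 (49.32%), PC2 0.3014 (30.14%), PC3 0.2055 (20.55%);  cumulative: 0.4932, 0.7945, 1


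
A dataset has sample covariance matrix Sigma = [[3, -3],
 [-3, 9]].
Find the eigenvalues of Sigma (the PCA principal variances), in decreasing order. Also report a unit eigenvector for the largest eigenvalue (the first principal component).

Step 1 — characteristic polynomial of 2×2 Sigma:
  det(Sigma - λI) = λ² - trace · λ + det = 0.
  trace = 3 + 9 = 12, det = 3·9 - (-3)² = 18.
Step 2 — discriminant:
  Δ = trace² - 4·det = 144 - 72 = 72.
Step 3 — eigenvalues:
  λ = (trace ± √Δ)/2 = (12 ± 8.4853)/2,
  λ_1 = 10.2426,  λ_2 = 1.7574.

Step 4 — unit eigenvector for λ_1: solve (Sigma - λ_1 I)v = 0. First row:
  (3 - 10.2426)·v_x + (-3)·v_y = 0, i.e. (-7.2426)·v_x + (-3)·v_y = 0,
  so v ∝ (b, λ_1 - a) = (-3, 7.2426); multiply by -1 so the first entry is positive: u = (3, -7.2426).
  ||u|| = √((3)² + (-7.2426)²) = √(61.4558) ≈ 7.8394,
  v_1 = u/||u|| ≈ (0.3827, -0.9239) (||v_1|| = 1).

λ_1 = 10.2426,  λ_2 = 1.7574;  v_1 ≈ (0.3827, -0.9239)


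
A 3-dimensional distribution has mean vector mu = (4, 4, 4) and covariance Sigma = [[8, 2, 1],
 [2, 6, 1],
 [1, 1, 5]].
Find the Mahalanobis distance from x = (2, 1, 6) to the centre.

Step 1 — centre the observation: (x - mu) = (-2, -3, 2).

Step 2 — invert Sigma (cofactor / det for 3×3, or solve directly):
  Sigma^{-1} = [[0.1381, -0.0429, -0.019],
 [-0.0429, 0.1857, -0.0286],
 [-0.019, -0.0286, 0.2095]].

Step 3 — form the quadratic (x - mu)^T · Sigma^{-1} · (x - mu):
  Sigma^{-1} · (x - mu) = (-0.1857, -0.5286, 0.5429).
  (x - mu)^T · [Sigma^{-1} · (x - mu)] = (-2)·(-0.1857) + (-3)·(-0.5286) + (2)·(0.5429) = 3.0429.

Step 4 — take square root: d = √(3.0429) ≈ 1.7444.

d(x, mu) = √(3.0429) ≈ 1.7444


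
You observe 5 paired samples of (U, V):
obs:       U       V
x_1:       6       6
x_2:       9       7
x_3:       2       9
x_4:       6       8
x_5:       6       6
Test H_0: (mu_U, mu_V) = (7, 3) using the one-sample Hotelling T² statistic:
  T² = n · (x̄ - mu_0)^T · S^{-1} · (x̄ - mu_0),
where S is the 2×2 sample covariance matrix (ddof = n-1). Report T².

Step 1 — sample mean vector:
  mean(U) = (6 + 9 + 2 + 6 + 6) / 5 = 29/5 = 5.8
  mean(V) = (6 + 7 + 9 + 8 + 6) / 5 = 36/5 = 7.2
  x̄ = (5.8, 7.2),  deviation x̄ - mu_0 = (5.8, 7.2) - (7, 3) = (-1.2, 4.2).

Step 2 — sample covariance matrix, S[i,j] = (1/(n-1)) · Σ_k (x_{k,i} - mean_i) · (x_{k,j} - mean_j), divisor n-1 = 4:
  S[U,U] = ((0.2)·(0.2) + (3.2)·(3.2) + (-3.8)·(-3.8) + (0.2)·(0.2) + (0.2)·(0.2)) / 4 = 24.8/4 = 6.2
  S[U,V] = ((0.2)·(-1.2) + (3.2)·(-0.2) + (-3.8)·(1.8) + (0.2)·(0.8) + (0.2)·(-1.2)) / 4 = -7.8/4 = -1.95
  S[V,V] = ((-1.2)·(-1.2) + (-0.2)·(-0.2) + (1.8)·(1.8) + (0.8)·(0.8) + (-1.2)·(-1.2)) / 4 = 6.8/4 = 1.7
  S = [[6.2, -1.95],
 [-1.95, 1.7]].

Step 3 — invert S. det(S) = 6.2·1.7 - (-1.95)² = 6.7375.
  S^{-1} = (1/det) · [[d, -b], [-b, a]] = [[0.2523, 0.2894],
 [0.2894, 0.9202]].

Step 4 — quadratic form (x̄ - mu_0)^T · S^{-1} · (x̄ - mu_0):
  S^{-1} · (x̄ - mu_0) = (0.9128, 3.5176),
  (x̄ - mu_0)^T · [...] = (-1.2)·(0.9128) + (4.2)·(3.5176) = 13.6787.

Step 5 — scale by n: T² = 5 · 13.6787 = 68.3933.

T² ≈ 68.3933


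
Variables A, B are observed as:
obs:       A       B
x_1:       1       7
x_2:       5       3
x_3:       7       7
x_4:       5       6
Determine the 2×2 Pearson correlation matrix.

Step 1 — column means:
  mean(A) = (1 + 5 + 7 + 5) / 4 = 18/4 = 4.5
  mean(B) = (7 + 3 + 7 + 6) / 4 = 23/4 = 5.75

Step 2 — sample variances and covariances s[i,j] = (1/(n-1)) · Σ_k (x_{k,i} - mean_i) · (x_{k,j} - mean_j), with n-1 = 3:
  s[A,A] = ((-3.5)·(-3.5) + (0.5)·(0.5) + (2.5)·(2.5) + (0.5)·(0.5)) / 3 = 19/3 = 6.3333
  s[A,B] = ((-3.5)·(1.25) + (0.5)·(-2.75) + (2.5)·(1.25) + (0.5)·(0.25)) / 3 = -2.5/3 = -0.8333
  s[B,B] = ((1.25)·(1.25) + (-2.75)·(-2.75) + (1.25)·(1.25) + (0.25)·(0.25)) / 3 = 10.75/3 = 3.5833
  Sample standard deviations s_i = √(s[i,i]):
  s(A) = √(6.3333) = 2.5166
  s(B) = √(3.5833) = 1.893

Step 3 — r_{ij} = s_{ij} / (s_i · s_j):
  r[A,A] = 1 (diagonal).
  r[A,B] = -0.8333 / (2.5166 · 1.893) = -0.8333 / 4.7639 = -0.1749
  r[B,B] = 1 (diagonal).

R is symmetric with unit diagonal. Assembling:

R = [[1, -0.1749],
 [-0.1749, 1]]


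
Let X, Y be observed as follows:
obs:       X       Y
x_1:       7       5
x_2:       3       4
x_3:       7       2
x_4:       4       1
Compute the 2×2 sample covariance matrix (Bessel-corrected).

Step 1 — column means:
  mean(X) = (7 + 3 + 7 + 4) / 4 = 21/4 = 5.25
  mean(Y) = (5 + 4 + 2 + 1) / 4 = 12/4 = 3

Step 2 — sample covariance S[i,j] = (1/(n-1)) · Σ_k (x_{k,i} - mean_i) · (x_{k,j} - mean_j), with n-1 = 3.
  S[X,X] = ((1.75)·(1.75) + (-2.25)·(-2.25) + (1.75)·(1.75) + (-1.25)·(-1.25)) / 3 = 12.75/3 = 4.25
  S[X,Y] = ((1.75)·(2) + (-2.25)·(1) + (1.75)·(-1) + (-1.25)·(-2)) / 3 = 2/3 = 0.6667
  S[Y,Y] = ((2)·(2) + (1)·(1) + (-1)·(-1) + (-2)·(-2)) / 3 = 10/3 = 3.3333

S is symmetric (S[j,i] = S[i,j]). Assembling:

S = [[4.25, 0.6667],
 [0.6667, 3.3333]]


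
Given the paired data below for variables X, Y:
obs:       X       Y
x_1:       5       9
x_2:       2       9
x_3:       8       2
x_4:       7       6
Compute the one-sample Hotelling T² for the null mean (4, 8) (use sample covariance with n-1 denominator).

Step 1 — sample mean vector:
  mean(X) = (5 + 2 + 8 + 7) / 4 = 22/4 = 5.5
  mean(Y) = (9 + 9 + 2 + 6) / 4 = 26/4 = 6.5
  x̄ = (5.5, 6.5),  deviation x̄ - mu_0 = (5.5, 6.5) - (4, 8) = (1.5, -1.5).

Step 2 — sample covariance matrix, S[i,j] = (1/(n-1)) · Σ_k (x_{k,i} - mean_i) · (x_{k,j} - mean_j), divisor n-1 = 3:
  S[X,X] = ((-0.5)·(-0.5) + (-3.5)·(-3.5) + (2.5)·(2.5) + (1.5)·(1.5)) / 3 = 21/3 = 7
  S[X,Y] = ((-0.5)·(2.5) + (-3.5)·(2.5) + (2.5)·(-4.5) + (1.5)·(-0.5)) / 3 = -22/3 = -7.3333
  S[Y,Y] = ((2.5)·(2.5) + (2.5)·(2.5) + (-4.5)·(-4.5) + (-0.5)·(-0.5)) / 3 = 33/3 = 11
  S = [[7, -7.3333],
 [-7.3333, 11]].

Step 3 — invert S. det(S) = 7·11 - (-7.3333)² = 23.2222.
  S^{-1} = (1/det) · [[d, -b], [-b, a]] = [[0.4737, 0.3158],
 [0.3158, 0.3014]].

Step 4 — quadratic form (x̄ - mu_0)^T · S^{-1} · (x̄ - mu_0):
  S^{-1} · (x̄ - mu_0) = (0.2368, 0.0215),
  (x̄ - mu_0)^T · [...] = (1.5)·(0.2368) + (-1.5)·(0.0215) = 0.323.

Step 5 — scale by n: T² = 4 · 0.323 = 1.2919.

T² ≈ 1.2919


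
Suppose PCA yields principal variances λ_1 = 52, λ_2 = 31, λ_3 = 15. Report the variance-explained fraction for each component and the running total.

Step 1 — total variance = trace(Sigma) = Σ λ_i = 52 + 31 + 15 = 98.

Step 2 — fraction explained by component i = λ_i / Σ λ:
  PC1: 52/98 = 0.5306
  PC2: 31/98 = 0.3163
  PC3: 15/98 = 0.1531

Step 3 — cumulative fraction after k components = (λ_1 + ... + λ_k) / Σ λ:
  k = 1: 52/98 = 0.5306
  k = 2: (52 + 31)/98 = 83/98 = 0.8469
  k = 3: (52 + 31 + 15)/98 = 98/98 = 1

Summary (fraction, with percent):

explained: PC1 0.5306 (53.06%), PC2 0.3163 (31.63%), PC3 0.1531 (15.31%);  cumulative: 0.5306, 0.8469, 1


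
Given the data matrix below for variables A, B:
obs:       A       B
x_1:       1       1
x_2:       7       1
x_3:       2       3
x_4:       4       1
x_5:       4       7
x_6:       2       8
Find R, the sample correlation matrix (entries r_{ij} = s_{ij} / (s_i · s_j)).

Step 1 — column means:
  mean(A) = (1 + 7 + 2 + 4 + 4 + 2) / 6 = 20/6 = 3.3333
  mean(B) = (1 + 1 + 3 + 1 + 7 + 8) / 6 = 21/6 = 3.5

Step 2 — sample variances and covariances s[i,j] = (1/(n-1)) · Σ_k (x_{k,i} - mean_i) · (x_{k,j} - mean_j), with n-1 = 5:
  s[A,A] = ((-2.3333)·(-2.3333) + (3.6667)·(3.6667) + (-1.3333)·(-1.3333) + (0.6667)·(0.6667) + (0.6667)·(0.6667) + (-1.3333)·(-1.3333)) / 5 = 23.3333/5 = 4.6667
  s[A,B] = ((-2.3333)·(-2.5) + (3.6667)·(-2.5) + (-1.3333)·(-0.5) + (0.6667)·(-2.5) + (0.6667)·(3.5) + (-1.3333)·(4.5)) / 5 = -8/5 = -1.6
  s[B,B] = ((-2.5)·(-2.5) + (-2.5)·(-2.5) + (-0.5)·(-0.5) + (-2.5)·(-2.5) + (3.5)·(3.5) + (4.5)·(4.5)) / 5 = 51.5/5 = 10.3
  Sample standard deviations s_i = √(s[i,i]):
  s(A) = √(4.6667) = 2.1602
  s(B) = √(10.3) = 3.2094

Step 3 — r_{ij} = s_{ij} / (s_i · s_j):
  r[A,A] = 1 (diagonal).
  r[A,B] = -1.6 / (2.1602 · 3.2094) = -1.6 / 6.933 = -0.2308
  r[B,B] = 1 (diagonal).

R is symmetric with unit diagonal. Assembling:

R = [[1, -0.2308],
 [-0.2308, 1]]


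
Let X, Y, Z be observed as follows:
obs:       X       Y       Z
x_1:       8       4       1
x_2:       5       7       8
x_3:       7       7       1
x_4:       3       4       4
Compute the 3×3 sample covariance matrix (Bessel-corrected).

Step 1 — column means:
  mean(X) = (8 + 5 + 7 + 3) / 4 = 23/4 = 5.75
  mean(Y) = (4 + 7 + 7 + 4) / 4 = 22/4 = 5.5
  mean(Z) = (1 + 8 + 1 + 4) / 4 = 14/4 = 3.5

Step 2 — sample covariance S[i,j] = (1/(n-1)) · Σ_k (x_{k,i} - mean_i) · (x_{k,j} - mean_j), with n-1 = 3.
  S[X,X] = ((2.25)·(2.25) + (-0.75)·(-0.75) + (1.25)·(1.25) + (-2.75)·(-2.75)) / 3 = 14.75/3 = 4.9167
  S[X,Y] = ((2.25)·(-1.5) + (-0.75)·(1.5) + (1.25)·(1.5) + (-2.75)·(-1.5)) / 3 = 1.5/3 = 0.5
  S[X,Z] = ((2.25)·(-2.5) + (-0.75)·(4.5) + (1.25)·(-2.5) + (-2.75)·(0.5)) / 3 = -13.5/3 = -4.5
  S[Y,Y] = ((-1.5)·(-1.5) + (1.5)·(1.5) + (1.5)·(1.5) + (-1.5)·(-1.5)) / 3 = 9/3 = 3
  S[Y,Z] = ((-1.5)·(-2.5) + (1.5)·(4.5) + (1.5)·(-2.5) + (-1.5)·(0.5)) / 3 = 6/3 = 2
  S[Z,Z] = ((-2.5)·(-2.5) + (4.5)·(4.5) + (-2.5)·(-2.5) + (0.5)·(0.5)) / 3 = 33/3 = 11

S is symmetric (S[j,i] = S[i,j]). Assembling:

S = [[4.9167, 0.5, -4.5],
 [0.5, 3, 2],
 [-4.5, 2, 11]]


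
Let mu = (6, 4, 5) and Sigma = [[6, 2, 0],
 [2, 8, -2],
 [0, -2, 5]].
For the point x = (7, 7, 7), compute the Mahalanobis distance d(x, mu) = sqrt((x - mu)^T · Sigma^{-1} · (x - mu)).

Step 1 — centre the observation: (x - mu) = (1, 3, 2).

Step 2 — invert Sigma (cofactor / det for 3×3, or solve directly):
  Sigma^{-1} = [[0.1837, -0.051, -0.0204],
 [-0.051, 0.1531, 0.0612],
 [-0.0204, 0.0612, 0.2245]].

Step 3 — form the quadratic (x - mu)^T · Sigma^{-1} · (x - mu):
  Sigma^{-1} · (x - mu) = (-0.0102, 0.5306, 0.6122).
  (x - mu)^T · [Sigma^{-1} · (x - mu)] = (1)·(-0.0102) + (3)·(0.5306) + (2)·(0.6122) = 2.8061.

Step 4 — take square root: d = √(2.8061) ≈ 1.6751.

d(x, mu) = √(2.8061) ≈ 1.6751


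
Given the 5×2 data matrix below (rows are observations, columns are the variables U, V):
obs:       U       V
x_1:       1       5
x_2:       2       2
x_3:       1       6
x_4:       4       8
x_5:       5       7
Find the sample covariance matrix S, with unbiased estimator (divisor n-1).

Step 1 — column means:
  mean(U) = (1 + 2 + 1 + 4 + 5) / 5 = 13/5 = 2.6
  mean(V) = (5 + 2 + 6 + 8 + 7) / 5 = 28/5 = 5.6

Step 2 — sample covariance S[i,j] = (1/(n-1)) · Σ_k (x_{k,i} - mean_i) · (x_{k,j} - mean_j), with n-1 = 4.
  S[U,U] = ((-1.6)·(-1.6) + (-0.6)·(-0.6) + (-1.6)·(-1.6) + (1.4)·(1.4) + (2.4)·(2.4)) / 4 = 13.2/4 = 3.3
  S[U,V] = ((-1.6)·(-0.6) + (-0.6)·(-3.6) + (-1.6)·(0.4) + (1.4)·(2.4) + (2.4)·(1.4)) / 4 = 9.2/4 = 2.3
  S[V,V] = ((-0.6)·(-0.6) + (-3.6)·(-3.6) + (0.4)·(0.4) + (2.4)·(2.4) + (1.4)·(1.4)) / 4 = 21.2/4 = 5.3

S is symmetric (S[j,i] = S[i,j]). Assembling:

S = [[3.3, 2.3],
 [2.3, 5.3]]


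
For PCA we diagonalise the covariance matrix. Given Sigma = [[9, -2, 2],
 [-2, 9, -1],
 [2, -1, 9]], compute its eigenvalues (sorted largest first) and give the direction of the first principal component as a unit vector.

Step 1 — characteristic polynomial p(λ) = det(λI - Sigma) = λ³ - tr·λ² + c_1·λ - det, where tr = trace, c_1 = sum of the principal 2×2 minors, det = det(Sigma):
  tr = 9 + 9 + 9 = 27,
  c_1 = (9·9 - (-2)²) + (9·9 - (2)²) + (9·9 - (-1)²) = 77 + 77 + 80 = 234,
  det = 9·(9·9 - (-1)²) - (-2)·((-2)·9 - (-1)·(2)) + (2)·((-2)·(-1) - 9·(2)) = 9·(80) - (-2)·(-16) + (2)·(-16) = 656.
  So p(λ) = λ³ - 27λ² + 234λ - 656.
Step 2 — look for an integer root (rational root theorem: any rational root is an integer divisor of 656). Testing λ = 8:
  p(8) = 512 - 1728 + 1872 - 656 = 0  ✓
  Dividing out (λ - 8): p(λ) = (λ - 8)(λ² - 19λ + 82).
Step 3 — remaining eigenvalues from the quadratic λ² - 19λ + 82 = 0:
  Δ = 19² - 4·82 = 361 - 328 = 33,  λ = (19 ± √33)/2 = (19 ± 5.7446)/2 ≈ 12.3723 or 6.6277.
  Sorted: λ_1 = 12.3723,  λ_2 = 8,  λ_3 = 6.6277  (check: sum = 27 = tr ✓).

Step 4 — unit eigenvector for λ_1 ≈ 12.3723: v spans the null space of (Sigma - λ_1 I), whose rows are
  r_1 = (-3.3723, -2, 2),  r_2 = (-2, -3.3723, -1),  r_3 = (2, -1, -3.3723).
  v is orthogonal to every row, so take v ∝ r_1 × r_2 = ((-2)·(-1) - (2)·(-3.3723), (2)·(-2) - (-3.3723)·(-1), (-3.3723)·(-3.3723) - (-2)·(-2)) ≈ (8.7446, -7.3723, 7.3723).
  Let u = (8.7446, -7.3723, 7.3723).
  ||u|| = √((8.7446)² + (-7.3723)² + (7.3723)²) = √(185.1684) ≈ 13.6077,  v_1 = u/||u|| ≈ (0.6426, -0.5418, 0.5418) (||v_1|| = 1).

λ_1 = 12.3723,  λ_2 = 8,  λ_3 = 6.6277;  v_1 ≈ (0.6426, -0.5418, 0.5418)


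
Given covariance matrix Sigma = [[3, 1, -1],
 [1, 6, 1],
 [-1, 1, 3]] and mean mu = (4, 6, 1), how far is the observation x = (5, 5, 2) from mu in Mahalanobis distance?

Step 1 — centre the observation: (x - mu) = (1, -1, 1).

Step 2 — invert Sigma (cofactor / det for 3×3, or solve directly):
  Sigma^{-1} = [[0.425, -0.1, 0.175],
 [-0.1, 0.2, -0.1],
 [0.175, -0.1, 0.425]].

Step 3 — form the quadratic (x - mu)^T · Sigma^{-1} · (x - mu):
  Sigma^{-1} · (x - mu) = (0.7, -0.4, 0.7).
  (x - mu)^T · [Sigma^{-1} · (x - mu)] = (1)·(0.7) + (-1)·(-0.4) + (1)·(0.7) = 1.8.

Step 4 — take square root: d = √(1.8) ≈ 1.3416.

d(x, mu) = √(1.8) ≈ 1.3416


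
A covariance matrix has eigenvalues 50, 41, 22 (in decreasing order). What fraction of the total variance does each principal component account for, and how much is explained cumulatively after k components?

Step 1 — total variance = trace(Sigma) = Σ λ_i = 50 + 41 + 22 = 113.

Step 2 — fraction explained by component i = λ_i / Σ λ:
  PC1: 50/113 = 0.4425
  PC2: 41/113 = 0.3628
  PC3: 22/113 = 0.1947

Step 3 — cumulative fraction after k components = (λ_1 + ... + λ_k) / Σ λ:
  k = 1: 50/113 = 0.4425
  k = 2: (50 + 41)/113 = 91/113 = 0.8053
  k = 3: (50 + 41 + 22)/113 = 113/113 = 1

Summary (fraction, with percent):

explained: PC1 0.4425 (44.25%), PC2 0.3628 (36.28%), PC3 0.1947 (19.47%);  cumulative: 0.4425, 0.8053, 1


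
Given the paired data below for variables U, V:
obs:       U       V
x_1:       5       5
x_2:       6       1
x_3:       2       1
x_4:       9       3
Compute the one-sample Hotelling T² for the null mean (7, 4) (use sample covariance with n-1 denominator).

Step 1 — sample mean vector:
  mean(U) = (5 + 6 + 2 + 9) / 4 = 22/4 = 5.5
  mean(V) = (5 + 1 + 1 + 3) / 4 = 10/4 = 2.5
  x̄ = (5.5, 2.5),  deviation x̄ - mu_0 = (5.5, 2.5) - (7, 4) = (-1.5, -1.5).

Step 2 — sample covariance matrix, S[i,j] = (1/(n-1)) · Σ_k (x_{k,i} - mean_i) · (x_{k,j} - mean_j), divisor n-1 = 3:
  S[U,U] = ((-0.5)·(-0.5) + (0.5)·(0.5) + (-3.5)·(-3.5) + (3.5)·(3.5)) / 3 = 25/3 = 8.3333
  S[U,V] = ((-0.5)·(2.5) + (0.5)·(-1.5) + (-3.5)·(-1.5) + (3.5)·(0.5)) / 3 = 5/3 = 1.6667
  S[V,V] = ((2.5)·(2.5) + (-1.5)·(-1.5) + (-1.5)·(-1.5) + (0.5)·(0.5)) / 3 = 11/3 = 3.6667
  S = [[8.3333, 1.6667],
 [1.6667, 3.6667]].

Step 3 — invert S. det(S) = 8.3333·3.6667 - (1.6667)² = 27.7778.
  S^{-1} = (1/det) · [[d, -b], [-b, a]] = [[0.132, -0.06],
 [-0.06, 0.3]].

Step 4 — quadratic form (x̄ - mu_0)^T · S^{-1} · (x̄ - mu_0):
  S^{-1} · (x̄ - mu_0) = (-0.108, -0.36),
  (x̄ - mu_0)^T · [...] = (-1.5)·(-0.108) + (-1.5)·(-0.36) = 0.702.

Step 5 — scale by n: T² = 4 · 0.702 = 2.808.

T² ≈ 2.808


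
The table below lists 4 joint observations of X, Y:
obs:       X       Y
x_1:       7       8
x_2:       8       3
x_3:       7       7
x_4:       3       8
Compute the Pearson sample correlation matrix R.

Step 1 — column means:
  mean(X) = (7 + 8 + 7 + 3) / 4 = 25/4 = 6.25
  mean(Y) = (8 + 3 + 7 + 8) / 4 = 26/4 = 6.5

Step 2 — sample variances and covariances s[i,j] = (1/(n-1)) · Σ_k (x_{k,i} - mean_i) · (x_{k,j} - mean_j), with n-1 = 3:
  s[X,X] = ((0.75)·(0.75) + (1.75)·(1.75) + (0.75)·(0.75) + (-3.25)·(-3.25)) / 3 = 14.75/3 = 4.9167
  s[X,Y] = ((0.75)·(1.5) + (1.75)·(-3.5) + (0.75)·(0.5) + (-3.25)·(1.5)) / 3 = -9.5/3 = -3.1667
  s[Y,Y] = ((1.5)·(1.5) + (-3.5)·(-3.5) + (0.5)·(0.5) + (1.5)·(1.5)) / 3 = 17/3 = 5.6667
  Sample standard deviations s_i = √(s[i,i]):
  s(X) = √(4.9167) = 2.2174
  s(Y) = √(5.6667) = 2.3805

Step 3 — r_{ij} = s_{ij} / (s_i · s_j):
  r[X,X] = 1 (diagonal).
  r[X,Y] = -3.1667 / (2.2174 · 2.3805) = -3.1667 / 5.2784 = -0.5999
  r[Y,Y] = 1 (diagonal).

R is symmetric with unit diagonal. Assembling:

R = [[1, -0.5999],
 [-0.5999, 1]]


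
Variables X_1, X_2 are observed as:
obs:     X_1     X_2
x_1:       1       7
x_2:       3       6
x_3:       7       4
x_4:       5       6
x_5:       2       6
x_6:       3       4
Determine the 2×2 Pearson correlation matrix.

Step 1 — column means:
  mean(X_1) = (1 + 3 + 7 + 5 + 2 + 3) / 6 = 21/6 = 3.5
  mean(X_2) = (7 + 6 + 4 + 6 + 6 + 4) / 6 = 33/6 = 5.5

Step 2 — sample variances and covariances s[i,j] = (1/(n-1)) · Σ_k (x_{k,i} - mean_i) · (x_{k,j} - mean_j), with n-1 = 5:
  s[X_1,X_1] = ((-2.5)·(-2.5) + (-0.5)·(-0.5) + (3.5)·(3.5) + (1.5)·(1.5) + (-1.5)·(-1.5) + (-0.5)·(-0.5)) / 5 = 23.5/5 = 4.7
  s[X_1,X_2] = ((-2.5)·(1.5) + (-0.5)·(0.5) + (3.5)·(-1.5) + (1.5)·(0.5) + (-1.5)·(0.5) + (-0.5)·(-1.5)) / 5 = -8.5/5 = -1.7
  s[X_2,X_2] = ((1.5)·(1.5) + (0.5)·(0.5) + (-1.5)·(-1.5) + (0.5)·(0.5) + (0.5)·(0.5) + (-1.5)·(-1.5)) / 5 = 7.5/5 = 1.5
  Sample standard deviations s_i = √(s[i,i]):
  s(X_1) = √(4.7) = 2.1679
  s(X_2) = √(1.5) = 1.2247

Step 3 — r_{ij} = s_{ij} / (s_i · s_j):
  r[X_1,X_1] = 1 (diagonal).
  r[X_1,X_2] = -1.7 / (2.1679 · 1.2247) = -1.7 / 2.6552 = -0.6403
  r[X_2,X_2] = 1 (diagonal).

R is symmetric with unit diagonal. Assembling:

R = [[1, -0.6403],
 [-0.6403, 1]]


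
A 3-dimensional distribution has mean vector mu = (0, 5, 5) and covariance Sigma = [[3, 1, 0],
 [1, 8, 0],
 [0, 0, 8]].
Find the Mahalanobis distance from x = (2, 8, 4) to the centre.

Step 1 — centre the observation: (x - mu) = (2, 3, -1).

Step 2 — invert Sigma (cofactor / det for 3×3, or solve directly):
  Sigma^{-1} = [[0.3478, -0.0435, 0],
 [-0.0435, 0.1304, 0],
 [0, 0, 0.125]].

Step 3 — form the quadratic (x - mu)^T · Sigma^{-1} · (x - mu):
  Sigma^{-1} · (x - mu) = (0.5652, 0.3043, -0.125).
  (x - mu)^T · [Sigma^{-1} · (x - mu)] = (2)·(0.5652) + (3)·(0.3043) + (-1)·(-0.125) = 2.1685.

Step 4 — take square root: d = √(2.1685) ≈ 1.4726.

d(x, mu) = √(2.1685) ≈ 1.4726


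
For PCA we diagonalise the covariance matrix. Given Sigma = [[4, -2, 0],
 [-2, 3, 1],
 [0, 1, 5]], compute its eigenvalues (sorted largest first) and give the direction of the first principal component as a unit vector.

Step 1 — characteristic polynomial p(λ) = det(λI - Sigma) = λ³ - tr·λ² + c_1·λ - det, where tr = trace, c_1 = sum of the principal 2×2 minors, det = det(Sigma):
  tr = 4 + 3 + 5 = 12,
  c_1 = (4·3 - (-2)²) + (4·5 - (0)²) + (3·5 - (1)²) = 8 + 20 + 14 = 42,
  det = 4·(3·5 - (1)²) - (-2)·((-2)·5 - (1)·(0)) + (0)·((-2)·(1) - 3·(0)) = 4·(14) - (-2)·(-10) + (0)·(-2) = 36.
  So p(λ) = λ³ - 12λ² + 42λ - 36.
Step 2 — look for an integer root (rational root theorem: any rational root is an integer divisor of 36). Testing λ = 6:
  p(6) = 216 - 432 + 252 - 36 = 0  ✓
  Dividing out (λ - 6): p(λ) = (λ - 6)(λ² - 6λ + 6).
Step 3 — remaining eigenvalues from the quadratic λ² - 6λ + 6 = 0:
  Δ = 6² - 4·6 = 36 - 24 = 12,  λ = (6 ± √12)/2 = (6 ± 3.4641)/2 ≈ 4.7321 or 1.2679.
  Sorted: λ_1 = 6,  λ_2 = 4.7321,  λ_3 = 1.2679  (check: sum = 12 = tr ✓).

Step 4 — unit eigenvector for λ_1 = 6: v spans the null space of (Sigma - λ_1 I), whose rows are
  r_1 = (-2, -2, 0),  r_2 = (-2, -3, 1),  r_3 = (0, 1, -1).
  v is orthogonal to every row, so take v ∝ r_1 × r_2 = ((-2)·(1) - (0)·(-3), (0)·(-2) - (-2)·(1), (-2)·(-3) - (-2)·(-2)) = (-2, 2, 2).
  Rescale (divide by 2; multiply by -1 so the first nonzero entry is positive): u = (1, -1, -1).
  ||u|| = √((1)² + (-1)² + (-1)²) = √(3) ≈ 1.7321,  v_1 = u/||u|| ≈ (0.5774, -0.5774, -0.5774) (||v_1|| = 1).

λ_1 = 6,  λ_2 = 4.7321,  λ_3 = 1.2679;  v_1 ≈ (0.5774, -0.5774, -0.5774)


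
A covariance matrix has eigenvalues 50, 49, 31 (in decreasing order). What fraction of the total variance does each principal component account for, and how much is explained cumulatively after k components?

Step 1 — total variance = trace(Sigma) = Σ λ_i = 50 + 49 + 31 = 130.

Step 2 — fraction explained by component i = λ_i / Σ λ:
  PC1: 50/130 = 0.3846
  PC2: 49/130 = 0.3769
  PC3: 31/130 = 0.2385

Step 3 — cumulative fraction after k components = (λ_1 + ... + λ_k) / Σ λ:
  k = 1: 50/130 = 0.3846
  k = 2: (50 + 49)/130 = 99/130 = 0.7615
  k = 3: (50 + 49 + 31)/130 = 130/130 = 1

Summary (fraction, with percent):

explained: PC1 0.3846 (38.46%), PC2 0.3769 (37.69%), PC3 0.2385 (23.85%);  cumulative: 0.3846, 0.7615, 1


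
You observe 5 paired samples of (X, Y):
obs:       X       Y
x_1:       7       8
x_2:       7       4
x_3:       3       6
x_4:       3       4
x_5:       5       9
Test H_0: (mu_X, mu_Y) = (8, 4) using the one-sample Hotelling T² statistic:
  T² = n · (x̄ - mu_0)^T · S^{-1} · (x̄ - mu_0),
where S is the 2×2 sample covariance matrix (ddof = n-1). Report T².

Step 1 — sample mean vector:
  mean(X) = (7 + 7 + 3 + 3 + 5) / 5 = 25/5 = 5
  mean(Y) = (8 + 4 + 6 + 4 + 9) / 5 = 31/5 = 6.2
  x̄ = (5, 6.2),  deviation x̄ - mu_0 = (5, 6.2) - (8, 4) = (-3, 2.2).

Step 2 — sample covariance matrix, S[i,j] = (1/(n-1)) · Σ_k (x_{k,i} - mean_i) · (x_{k,j} - mean_j), divisor n-1 = 4:
  S[X,X] = ((2)·(2) + (2)·(2) + (-2)·(-2) + (-2)·(-2) + (0)·(0)) / 4 = 16/4 = 4
  S[X,Y] = ((2)·(1.8) + (2)·(-2.2) + (-2)·(-0.2) + (-2)·(-2.2) + (0)·(2.8)) / 4 = 4/4 = 1
  S[Y,Y] = ((1.8)·(1.8) + (-2.2)·(-2.2) + (-0.2)·(-0.2) + (-2.2)·(-2.2) + (2.8)·(2.8)) / 4 = 20.8/4 = 5.2
  S = [[4, 1],
 [1, 5.2]].

Step 3 — invert S. det(S) = 4·5.2 - (1)² = 19.8.
  S^{-1} = (1/det) · [[d, -b], [-b, a]] = [[0.2626, -0.0505],
 [-0.0505, 0.202]].

Step 4 — quadratic form (x̄ - mu_0)^T · S^{-1} · (x̄ - mu_0):
  S^{-1} · (x̄ - mu_0) = (-0.899, 0.596),
  (x̄ - mu_0)^T · [...] = (-3)·(-0.899) + (2.2)·(0.596) = 4.0081.

Step 5 — scale by n: T² = 5 · 4.0081 = 20.0404.

T² ≈ 20.0404


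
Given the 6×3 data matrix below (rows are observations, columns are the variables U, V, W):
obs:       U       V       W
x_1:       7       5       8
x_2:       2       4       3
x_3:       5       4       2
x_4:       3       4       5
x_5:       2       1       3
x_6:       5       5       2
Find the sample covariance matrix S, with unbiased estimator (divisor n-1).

Step 1 — column means:
  mean(U) = (7 + 2 + 5 + 3 + 2 + 5) / 6 = 24/6 = 4
  mean(V) = (5 + 4 + 4 + 4 + 1 + 5) / 6 = 23/6 = 3.8333
  mean(W) = (8 + 3 + 2 + 5 + 3 + 2) / 6 = 23/6 = 3.8333

Step 2 — sample covariance S[i,j] = (1/(n-1)) · Σ_k (x_{k,i} - mean_i) · (x_{k,j} - mean_j), with n-1 = 5.
  S[U,U] = ((3)·(3) + (-2)·(-2) + (1)·(1) + (-1)·(-1) + (-2)·(-2) + (1)·(1)) / 5 = 20/5 = 4
  S[U,V] = ((3)·(1.1667) + (-2)·(0.1667) + (1)·(0.1667) + (-1)·(0.1667) + (-2)·(-2.8333) + (1)·(1.1667)) / 5 = 10/5 = 2
  S[U,W] = ((3)·(4.1667) + (-2)·(-0.8333) + (1)·(-1.8333) + (-1)·(1.1667) + (-2)·(-0.8333) + (1)·(-1.8333)) / 5 = 11/5 = 2.2
  S[V,V] = ((1.1667)·(1.1667) + (0.1667)·(0.1667) + (0.1667)·(0.1667) + (0.1667)·(0.1667) + (-2.8333)·(-2.8333) + (1.1667)·(1.1667)) / 5 = 10.8333/5 = 2.1667
  S[V,W] = ((1.1667)·(4.1667) + (0.1667)·(-0.8333) + (0.1667)·(-1.8333) + (0.1667)·(1.1667) + (-2.8333)·(-0.8333) + (1.1667)·(-1.8333)) / 5 = 4.8333/5 = 0.9667
  S[W,W] = ((4.1667)·(4.1667) + (-0.8333)·(-0.8333) + (-1.8333)·(-1.8333) + (1.1667)·(1.1667) + (-0.8333)·(-0.8333) + (-1.8333)·(-1.8333)) / 5 = 26.8333/5 = 5.3667

S is symmetric (S[j,i] = S[i,j]). Assembling:

S = [[4, 2, 2.2],
 [2, 2.1667, 0.9667],
 [2.2, 0.9667, 5.3667]]


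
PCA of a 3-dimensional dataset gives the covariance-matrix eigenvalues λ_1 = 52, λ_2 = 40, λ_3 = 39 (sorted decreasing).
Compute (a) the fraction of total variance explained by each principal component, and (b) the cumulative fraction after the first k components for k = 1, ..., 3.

Step 1 — total variance = trace(Sigma) = Σ λ_i = 52 + 40 + 39 = 131.

Step 2 — fraction explained by component i = λ_i / Σ λ:
  PC1: 52/131 = 0.3969
  PC2: 40/131 = 0.3053
  PC3: 39/131 = 0.2977

Step 3 — cumulative fraction after k components = (λ_1 + ... + λ_k) / Σ λ:
  k = 1: 52/131 = 0.3969
  k = 2: (52 + 40)/131 = 92/131 = 0.7023
  k = 3: (52 + 40 + 39)/131 = 131/131 = 1

Summary (fraction, with percent):

explained: PC1 0.3969 (39.69%), PC2 0.3053 (30.53%), PC3 0.2977 (29.77%);  cumulative: 0.3969, 0.7023, 1


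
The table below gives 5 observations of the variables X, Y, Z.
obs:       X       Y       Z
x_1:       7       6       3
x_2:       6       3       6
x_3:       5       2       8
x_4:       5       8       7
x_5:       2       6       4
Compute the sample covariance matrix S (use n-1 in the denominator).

Step 1 — column means:
  mean(X) = (7 + 6 + 5 + 5 + 2) / 5 = 25/5 = 5
  mean(Y) = (6 + 3 + 2 + 8 + 6) / 5 = 25/5 = 5
  mean(Z) = (3 + 6 + 8 + 7 + 4) / 5 = 28/5 = 5.6

Step 2 — sample covariance S[i,j] = (1/(n-1)) · Σ_k (x_{k,i} - mean_i) · (x_{k,j} - mean_j), with n-1 = 4.
  S[X,X] = ((2)·(2) + (1)·(1) + (0)·(0) + (0)·(0) + (-3)·(-3)) / 4 = 14/4 = 3.5
  S[X,Y] = ((2)·(1) + (1)·(-2) + (0)·(-3) + (0)·(3) + (-3)·(1)) / 4 = -3/4 = -0.75
  S[X,Z] = ((2)·(-2.6) + (1)·(0.4) + (0)·(2.4) + (0)·(1.4) + (-3)·(-1.6)) / 4 = 0/4 = 0
  S[Y,Y] = ((1)·(1) + (-2)·(-2) + (-3)·(-3) + (3)·(3) + (1)·(1)) / 4 = 24/4 = 6
  S[Y,Z] = ((1)·(-2.6) + (-2)·(0.4) + (-3)·(2.4) + (3)·(1.4) + (1)·(-1.6)) / 4 = -8/4 = -2
  S[Z,Z] = ((-2.6)·(-2.6) + (0.4)·(0.4) + (2.4)·(2.4) + (1.4)·(1.4) + (-1.6)·(-1.6)) / 4 = 17.2/4 = 4.3

S is symmetric (S[j,i] = S[i,j]). Assembling:

S = [[3.5, -0.75, 0],
 [-0.75, 6, -2],
 [0, -2, 4.3]]


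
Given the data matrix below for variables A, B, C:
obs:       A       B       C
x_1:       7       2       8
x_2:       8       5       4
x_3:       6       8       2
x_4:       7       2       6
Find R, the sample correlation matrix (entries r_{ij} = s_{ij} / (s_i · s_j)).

Step 1 — column means:
  mean(A) = (7 + 8 + 6 + 7) / 4 = 28/4 = 7
  mean(B) = (2 + 5 + 8 + 2) / 4 = 17/4 = 4.25
  mean(C) = (8 + 4 + 2 + 6) / 4 = 20/4 = 5

Step 2 — sample variances and covariances s[i,j] = (1/(n-1)) · Σ_k (x_{k,i} - mean_i) · (x_{k,j} - mean_j), with n-1 = 3:
  s[A,A] = ((0)·(0) + (1)·(1) + (-1)·(-1) + (0)·(0)) / 3 = 2/3 = 0.6667
  s[A,B] = ((0)·(-2.25) + (1)·(0.75) + (-1)·(3.75) + (0)·(-2.25)) / 3 = -3/3 = -1
  s[A,C] = ((0)·(3) + (1)·(-1) + (-1)·(-3) + (0)·(1)) / 3 = 2/3 = 0.6667
  s[B,B] = ((-2.25)·(-2.25) + (0.75)·(0.75) + (3.75)·(3.75) + (-2.25)·(-2.25)) / 3 = 24.75/3 = 8.25
  s[B,C] = ((-2.25)·(3) + (0.75)·(-1) + (3.75)·(-3) + (-2.25)·(1)) / 3 = -21/3 = -7
  s[C,C] = ((3)·(3) + (-1)·(-1) + (-3)·(-3) + (1)·(1)) / 3 = 20/3 = 6.6667
  Sample standard deviations s_i = √(s[i,i]):
  s(A) = √(0.6667) = 0.8165
  s(B) = √(8.25) = 2.8723
  s(C) = √(6.6667) = 2.582

Step 3 — r_{ij} = s_{ij} / (s_i · s_j):
  r[A,A] = 1 (diagonal).
  r[A,B] = -1 / (0.8165 · 2.8723) = -1 / 2.3452 = -0.4264
  r[A,C] = 0.6667 / (0.8165 · 2.582) = 0.6667 / 2.1082 = 0.3162
  r[B,B] = 1 (diagonal).
  r[B,C] = -7 / (2.8723 · 2.582) = -7 / 7.4162 = -0.9439
  r[C,C] = 1 (diagonal).

R is symmetric with unit diagonal. Assembling:

R = [[1, -0.4264, 0.3162],
 [-0.4264, 1, -0.9439],
 [0.3162, -0.9439, 1]]
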